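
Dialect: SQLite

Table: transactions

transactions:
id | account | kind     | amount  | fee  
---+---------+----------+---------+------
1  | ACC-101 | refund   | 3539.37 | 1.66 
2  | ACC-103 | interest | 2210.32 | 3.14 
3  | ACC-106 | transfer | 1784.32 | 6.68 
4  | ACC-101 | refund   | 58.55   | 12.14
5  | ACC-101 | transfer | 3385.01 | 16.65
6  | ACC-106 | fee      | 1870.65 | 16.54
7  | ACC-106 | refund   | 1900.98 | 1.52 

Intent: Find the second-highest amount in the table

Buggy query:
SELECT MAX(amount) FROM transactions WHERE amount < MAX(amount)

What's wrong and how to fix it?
Bug: The inner MAX is an aggregate inside WHERE, which is not allowed

Fix: Put the inner MAX in a scalar subquery

Corrected query:
SELECT MAX(amount) FROM transactions WHERE amount < (SELECT MAX(amount) FROM transactions)

Result:
MAX(amount)
-----------
3385.01    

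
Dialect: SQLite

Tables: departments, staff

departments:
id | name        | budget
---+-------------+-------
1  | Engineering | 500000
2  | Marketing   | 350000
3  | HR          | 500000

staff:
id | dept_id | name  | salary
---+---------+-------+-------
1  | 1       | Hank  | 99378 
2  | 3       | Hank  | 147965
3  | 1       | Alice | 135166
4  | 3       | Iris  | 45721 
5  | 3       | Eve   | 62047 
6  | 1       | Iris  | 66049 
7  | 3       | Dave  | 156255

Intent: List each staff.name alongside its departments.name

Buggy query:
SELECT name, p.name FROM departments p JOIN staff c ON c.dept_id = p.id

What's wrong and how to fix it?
Bug: Both tables have a 'name' column; the unqualified reference is ambiguous

Fix: Prefix ambiguous columns with the table alias

Corrected query:
SELECT c.name, p.name FROM departments p JOIN staff c ON c.dept_id = p.id

Result:
name  | name       
------+------------
Hank  | Engineering
Hank  | HR         
Alice | Engineering
Iris  | HR         
Eve   | HR         
Iris  | Engineering
Dave  | HR         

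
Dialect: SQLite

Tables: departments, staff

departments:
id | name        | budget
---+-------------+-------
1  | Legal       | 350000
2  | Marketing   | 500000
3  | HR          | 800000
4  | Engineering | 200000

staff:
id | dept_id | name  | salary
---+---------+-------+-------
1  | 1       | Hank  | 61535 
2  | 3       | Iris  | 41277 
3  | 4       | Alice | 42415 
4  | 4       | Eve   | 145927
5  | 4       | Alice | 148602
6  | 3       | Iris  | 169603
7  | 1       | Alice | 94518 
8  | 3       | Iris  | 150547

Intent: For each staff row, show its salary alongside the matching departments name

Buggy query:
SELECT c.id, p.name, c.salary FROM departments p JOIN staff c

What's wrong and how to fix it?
Bug: JOIN with no ON clause produces a cartesian product; every staff row pairs with every departments row

Fix: Add ON c.dept_id = p.id to the JOIN

Corrected query:
SELECT c.id, p.name, c.salary FROM departments p JOIN staff c ON c.dept_id = p.id

Result:
id | name        | salary
---+-------------+-------
1  | Legal       | 61535 
2  | HR          | 41277 
3  | Engineering | 42415 
4  | Engineering | 145927
5  | Engineering | 148602
6  | HR          | 169603
7  | Legal       | 94518 
8  | HR          | 150547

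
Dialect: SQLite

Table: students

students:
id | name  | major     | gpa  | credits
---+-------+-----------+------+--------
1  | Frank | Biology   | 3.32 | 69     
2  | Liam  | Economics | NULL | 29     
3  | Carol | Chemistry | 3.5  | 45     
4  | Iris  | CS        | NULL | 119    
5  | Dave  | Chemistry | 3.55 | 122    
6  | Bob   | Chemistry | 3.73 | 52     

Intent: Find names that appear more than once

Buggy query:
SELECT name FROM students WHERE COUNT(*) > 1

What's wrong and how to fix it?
Bug: WHERE can't reference COUNT(*); aggregates are computed after WHERE

Fix: Group first, then use HAVING for the count condition

Corrected query:
SELECT name FROM students GROUP BY name HAVING COUNT(*) > 1

Result:
(no rows)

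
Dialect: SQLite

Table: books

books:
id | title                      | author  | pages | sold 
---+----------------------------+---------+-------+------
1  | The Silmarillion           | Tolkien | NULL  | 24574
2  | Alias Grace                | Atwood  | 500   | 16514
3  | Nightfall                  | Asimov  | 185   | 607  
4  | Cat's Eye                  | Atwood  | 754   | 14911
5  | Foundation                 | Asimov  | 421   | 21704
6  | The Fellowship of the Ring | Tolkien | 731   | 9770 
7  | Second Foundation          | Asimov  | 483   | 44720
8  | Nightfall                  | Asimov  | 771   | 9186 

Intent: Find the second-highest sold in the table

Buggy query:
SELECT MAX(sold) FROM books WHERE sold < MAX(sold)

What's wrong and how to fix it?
Bug: MAX(sold) on the right of the comparison is an aggregate-in-WHERE error

Fix: Compute the overall MAX in a subquery, then take MAX of rows below it

Corrected query:
SELECT MAX(sold) FROM books WHERE sold < (SELECT MAX(sold) FROM books)

Result:
MAX(sold)
---------
24574    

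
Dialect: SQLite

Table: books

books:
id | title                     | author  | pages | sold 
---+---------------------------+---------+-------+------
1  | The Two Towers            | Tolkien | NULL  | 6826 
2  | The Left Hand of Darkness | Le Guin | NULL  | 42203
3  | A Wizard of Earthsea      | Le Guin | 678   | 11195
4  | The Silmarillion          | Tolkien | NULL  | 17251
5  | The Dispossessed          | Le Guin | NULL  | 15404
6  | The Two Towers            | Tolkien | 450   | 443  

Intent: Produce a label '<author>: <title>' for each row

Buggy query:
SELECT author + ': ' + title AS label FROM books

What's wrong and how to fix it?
Bug: '+' is numeric addition; on text columns SQLite converts them to 0 instead of concatenating

Fix: Replace + with || to concatenate text

Corrected query:
SELECT author || ': ' || title AS label FROM books

Result:
label                             
----------------------------------
Tolkien: The Two Towers           
Le Guin: The Left Hand of Darkness
Le Guin: A Wizard of Earthsea     
Tolkien: The Silmarillion         
Le Guin: The Dispossessed         
Tolkien: The Two Towers           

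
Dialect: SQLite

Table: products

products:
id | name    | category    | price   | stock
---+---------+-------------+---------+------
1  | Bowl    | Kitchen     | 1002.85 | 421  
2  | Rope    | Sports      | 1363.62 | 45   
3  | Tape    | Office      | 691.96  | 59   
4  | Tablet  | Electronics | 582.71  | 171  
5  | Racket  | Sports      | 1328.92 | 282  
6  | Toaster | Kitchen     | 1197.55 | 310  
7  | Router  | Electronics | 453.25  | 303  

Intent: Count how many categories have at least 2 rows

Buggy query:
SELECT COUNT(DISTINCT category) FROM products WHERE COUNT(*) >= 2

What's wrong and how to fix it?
Bug: WHERE filters individual rows, not groups, so a group-level COUNT is invalid there

Fix: Use a subquery that GROUPs and filters with HAVING, then count its rows

Corrected query:
SELECT COUNT(*) FROM (SELECT category FROM products GROUP BY category HAVING COUNT(*) >= 2)

Result:
COUNT(*)
--------
3       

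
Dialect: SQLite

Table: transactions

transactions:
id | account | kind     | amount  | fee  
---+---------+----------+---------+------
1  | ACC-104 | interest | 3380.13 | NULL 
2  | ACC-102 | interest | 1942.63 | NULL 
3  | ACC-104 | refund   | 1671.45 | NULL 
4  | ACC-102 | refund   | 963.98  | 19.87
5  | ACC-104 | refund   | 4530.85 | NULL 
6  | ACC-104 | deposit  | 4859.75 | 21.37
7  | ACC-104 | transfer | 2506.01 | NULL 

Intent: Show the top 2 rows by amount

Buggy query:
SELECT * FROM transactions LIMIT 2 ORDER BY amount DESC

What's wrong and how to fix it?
Bug: ORDER BY cannot follow LIMIT; LIMIT is the final clause

Fix: Sort with ORDER BY, then apply LIMIT

Corrected query:
SELECT * FROM transactions ORDER BY amount DESC LIMIT 2

Result:
id | account | kind    | amount  | fee  
---+---------+---------+---------+------
6  | ACC-104 | deposit | 4859.75 | 21.37
5  | ACC-104 | refund  | 4530.85 | NULL 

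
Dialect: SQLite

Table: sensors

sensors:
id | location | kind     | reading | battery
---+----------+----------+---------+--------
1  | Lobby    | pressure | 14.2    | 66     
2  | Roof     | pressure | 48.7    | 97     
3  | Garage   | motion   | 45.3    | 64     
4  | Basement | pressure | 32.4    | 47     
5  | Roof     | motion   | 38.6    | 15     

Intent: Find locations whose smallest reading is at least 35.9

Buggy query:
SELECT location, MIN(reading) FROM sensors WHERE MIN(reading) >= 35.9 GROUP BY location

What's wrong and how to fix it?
Bug: MIN() in WHERE is a misuse of aggregate

Fix: Use HAVING for the per-group MIN condition

Corrected query:
SELECT location, MIN(reading) FROM sensors GROUP BY location HAVING MIN(reading) >= 35.9

Result:
location | MIN(reading)
---------+-------------
Garage   | 45.3        
Roof     | 38.6        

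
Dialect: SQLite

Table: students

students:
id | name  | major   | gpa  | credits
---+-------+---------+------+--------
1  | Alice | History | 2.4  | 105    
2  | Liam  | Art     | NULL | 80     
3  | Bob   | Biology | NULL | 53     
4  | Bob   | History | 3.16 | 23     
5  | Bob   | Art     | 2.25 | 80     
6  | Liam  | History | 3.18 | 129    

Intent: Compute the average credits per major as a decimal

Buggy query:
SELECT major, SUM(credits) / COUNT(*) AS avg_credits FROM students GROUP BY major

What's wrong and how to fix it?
Bug: Both operands are integers, so '/' performs integer division and truncates

Fix: Cast one side to REAL so the division keeps the fractional part

Corrected query:
SELECT major, SUM(credits) * 1.0 / COUNT(*) AS avg_credits FROM students GROUP BY major

Result:
major   | avg_credits
--------+------------
Art     | 80         
Biology | 53         
History | 85.666667  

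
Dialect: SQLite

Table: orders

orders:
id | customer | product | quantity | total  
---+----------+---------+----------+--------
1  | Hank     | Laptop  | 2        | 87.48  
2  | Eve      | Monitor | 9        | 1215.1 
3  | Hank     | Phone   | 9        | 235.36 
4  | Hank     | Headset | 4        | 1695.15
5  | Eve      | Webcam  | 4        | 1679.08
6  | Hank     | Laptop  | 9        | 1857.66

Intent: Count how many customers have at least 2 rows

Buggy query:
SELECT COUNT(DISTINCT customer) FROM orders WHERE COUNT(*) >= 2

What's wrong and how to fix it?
Bug: WHERE filters individual rows, not groups, so a group-level COUNT is invalid there

Fix: Use a subquery that GROUPs and filters with HAVING, then count its rows

Corrected query:
SELECT COUNT(*) FROM (SELECT customer FROM orders GROUP BY customer HAVING COUNT(*) >= 2)

Result:
COUNT(*)
--------
2       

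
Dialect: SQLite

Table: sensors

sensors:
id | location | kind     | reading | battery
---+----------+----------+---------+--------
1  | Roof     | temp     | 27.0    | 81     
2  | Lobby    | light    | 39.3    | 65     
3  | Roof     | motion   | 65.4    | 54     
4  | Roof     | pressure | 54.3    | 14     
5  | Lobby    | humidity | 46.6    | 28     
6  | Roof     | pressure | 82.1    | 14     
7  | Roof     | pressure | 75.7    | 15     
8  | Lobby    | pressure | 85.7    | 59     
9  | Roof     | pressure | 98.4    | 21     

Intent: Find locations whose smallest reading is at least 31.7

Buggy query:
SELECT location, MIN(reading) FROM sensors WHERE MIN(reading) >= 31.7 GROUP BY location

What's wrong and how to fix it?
Bug: MIN() in WHERE is a misuse of aggregate

Fix: Replace WHERE with HAVING after the GROUP BY

Corrected query:
SELECT location, MIN(reading) FROM sensors GROUP BY location HAVING MIN(reading) >= 31.7

Result:
location | MIN(reading)
---------+-------------
Lobby    | 39.3        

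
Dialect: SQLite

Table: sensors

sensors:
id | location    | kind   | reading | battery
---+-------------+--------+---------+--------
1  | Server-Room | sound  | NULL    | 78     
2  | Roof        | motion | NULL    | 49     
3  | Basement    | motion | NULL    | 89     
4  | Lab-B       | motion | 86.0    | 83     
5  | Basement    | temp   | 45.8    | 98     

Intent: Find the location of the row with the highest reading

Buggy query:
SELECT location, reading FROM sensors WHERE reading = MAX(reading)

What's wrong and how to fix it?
Bug: MAX(reading) is an aggregate and cannot be used directly in WHERE

Fix: Wrap MAX in a scalar subquery so WHERE compares against a single value

Corrected query:
SELECT location, reading FROM sensors WHERE reading = (SELECT MAX(reading) FROM sensors)

Result:
location | reading
---------+--------
Lab-B    | 86     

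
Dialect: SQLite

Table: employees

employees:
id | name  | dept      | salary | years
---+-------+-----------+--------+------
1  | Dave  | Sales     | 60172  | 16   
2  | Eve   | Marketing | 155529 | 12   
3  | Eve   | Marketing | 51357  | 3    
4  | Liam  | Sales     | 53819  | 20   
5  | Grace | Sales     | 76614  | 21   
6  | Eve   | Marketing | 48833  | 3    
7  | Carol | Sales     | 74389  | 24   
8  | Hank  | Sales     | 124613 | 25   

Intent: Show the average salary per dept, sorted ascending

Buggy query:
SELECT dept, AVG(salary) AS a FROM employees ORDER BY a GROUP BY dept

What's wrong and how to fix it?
Bug: ORDER BY appears before GROUP BY; SQL clause order requires GROUP BY first

Fix: Move ORDER BY to the end, after GROUP BY

Corrected query:
SELECT dept, AVG(salary) AS a FROM employees GROUP BY dept ORDER BY a

Result:
dept      | a           
----------+-------------
Sales     | 77921.4     
Marketing | 85239.666667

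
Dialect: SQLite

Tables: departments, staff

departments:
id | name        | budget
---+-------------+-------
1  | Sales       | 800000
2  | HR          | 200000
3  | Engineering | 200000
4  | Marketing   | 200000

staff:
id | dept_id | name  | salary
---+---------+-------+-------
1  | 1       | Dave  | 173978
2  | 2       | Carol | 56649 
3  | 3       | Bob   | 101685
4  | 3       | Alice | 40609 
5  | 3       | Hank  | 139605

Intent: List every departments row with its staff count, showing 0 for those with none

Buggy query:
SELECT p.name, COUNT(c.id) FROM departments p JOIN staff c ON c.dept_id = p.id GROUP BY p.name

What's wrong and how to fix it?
Bug: INNER JOIN drops departments rows that have no matching staff rows

Fix: Use LEFT JOIN so parents without children still appear (COUNT(c.id) gives 0)

Corrected query:
SELECT p.name, COUNT(c.id) FROM departments p LEFT JOIN staff c ON c.dept_id = p.id GROUP BY p.name

Result:
name        | COUNT(c.id)
------------+------------
Engineering | 3          
HR          | 1          
Marketing   | 0          
Sales       | 1          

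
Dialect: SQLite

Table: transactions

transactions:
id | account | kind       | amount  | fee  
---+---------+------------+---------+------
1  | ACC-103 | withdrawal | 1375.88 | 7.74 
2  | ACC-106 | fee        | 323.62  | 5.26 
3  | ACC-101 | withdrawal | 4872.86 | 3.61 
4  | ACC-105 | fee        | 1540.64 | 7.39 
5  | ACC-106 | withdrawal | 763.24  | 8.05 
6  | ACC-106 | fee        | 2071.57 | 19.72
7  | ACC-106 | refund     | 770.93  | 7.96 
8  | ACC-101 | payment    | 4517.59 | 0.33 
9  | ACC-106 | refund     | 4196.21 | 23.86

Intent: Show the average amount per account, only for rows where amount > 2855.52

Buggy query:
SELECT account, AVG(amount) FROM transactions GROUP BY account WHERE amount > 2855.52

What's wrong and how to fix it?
Bug: WHERE cannot follow GROUP BY

Fix: Move the WHERE clause before GROUP BY

Corrected query:
SELECT account, AVG(amount) FROM transactions WHERE amount > 2855.52 GROUP BY account

Result:
account | AVG(amount)
--------+------------
ACC-101 | 4695.225   
ACC-106 | 4196.21    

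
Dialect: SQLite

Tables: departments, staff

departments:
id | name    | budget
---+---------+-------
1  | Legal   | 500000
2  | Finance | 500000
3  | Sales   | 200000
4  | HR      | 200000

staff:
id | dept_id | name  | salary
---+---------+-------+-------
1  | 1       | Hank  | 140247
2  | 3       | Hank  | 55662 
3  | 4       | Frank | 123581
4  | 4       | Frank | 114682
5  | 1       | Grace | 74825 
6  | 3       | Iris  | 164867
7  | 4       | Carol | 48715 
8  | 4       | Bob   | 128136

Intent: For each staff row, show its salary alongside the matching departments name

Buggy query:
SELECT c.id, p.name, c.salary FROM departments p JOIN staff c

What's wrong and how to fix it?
Bug: JOIN with no ON clause produces a cartesian product; every staff row pairs with every departments row

Fix: Add ON c.dept_id = p.id to the JOIN

Corrected query:
SELECT c.id, p.name, c.salary FROM departments p JOIN staff c ON c.dept_id = p.id

Result:
id | name  | salary
---+-------+-------
1  | Legal | 140247
2  | Sales | 55662 
3  | HR    | 123581
4  | HR    | 114682
5  | Legal | 74825 
6  | Sales | 164867
7  | HR    | 48715 
8  | HR    | 128136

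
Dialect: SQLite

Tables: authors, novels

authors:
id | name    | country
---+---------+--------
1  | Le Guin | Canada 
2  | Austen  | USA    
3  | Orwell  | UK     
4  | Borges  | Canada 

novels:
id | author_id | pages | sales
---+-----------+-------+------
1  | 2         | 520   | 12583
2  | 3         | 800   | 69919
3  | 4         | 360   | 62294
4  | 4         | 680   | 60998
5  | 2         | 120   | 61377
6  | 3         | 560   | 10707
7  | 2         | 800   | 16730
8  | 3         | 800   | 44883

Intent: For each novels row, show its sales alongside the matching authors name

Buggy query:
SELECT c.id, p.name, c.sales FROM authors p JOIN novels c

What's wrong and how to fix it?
Bug: Missing join condition: each novels row is matched to all authors rows instead of just its own

Fix: Add ON c.author_id = p.id to the JOIN

Corrected query:
SELECT c.id, p.name, c.sales FROM authors p JOIN novels c ON c.author_id = p.id

Result:
id | name   | sales
---+--------+------
1  | Austen | 12583
2  | Orwell | 69919
3  | Borges | 62294
4  | Borges | 60998
5  | Austen | 61377
6  | Orwell | 10707
7  | Austen | 16730
8  | Orwell | 44883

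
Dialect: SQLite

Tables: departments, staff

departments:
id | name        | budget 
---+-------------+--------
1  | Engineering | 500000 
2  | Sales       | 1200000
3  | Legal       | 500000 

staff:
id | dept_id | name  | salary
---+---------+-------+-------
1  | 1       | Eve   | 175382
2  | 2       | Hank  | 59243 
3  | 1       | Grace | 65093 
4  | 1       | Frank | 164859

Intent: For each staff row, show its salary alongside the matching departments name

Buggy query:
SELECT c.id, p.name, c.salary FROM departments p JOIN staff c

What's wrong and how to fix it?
Bug: Missing join condition: each staff row is matched to all departments rows instead of just its own

Fix: Add ON c.dept_id = p.id to the JOIN

Corrected query:
SELECT c.id, p.name, c.salary FROM departments p JOIN staff c ON c.dept_id = p.id

Result:
id | name        | salary
---+-------------+-------
1  | Engineering | 175382
2  | Sales       | 59243 
3  | Engineering | 65093 
4  | Engineering | 164859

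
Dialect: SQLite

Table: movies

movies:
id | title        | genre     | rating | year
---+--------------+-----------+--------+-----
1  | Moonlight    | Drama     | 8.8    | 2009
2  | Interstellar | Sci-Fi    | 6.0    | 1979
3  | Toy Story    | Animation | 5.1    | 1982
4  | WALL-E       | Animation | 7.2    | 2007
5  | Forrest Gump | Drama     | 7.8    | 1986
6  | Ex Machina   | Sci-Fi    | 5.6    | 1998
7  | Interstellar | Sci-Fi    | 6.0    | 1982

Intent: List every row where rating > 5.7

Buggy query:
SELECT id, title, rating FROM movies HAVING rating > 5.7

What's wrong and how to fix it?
Bug: This is a non-aggregate query (no GROUP BY, no aggregates), so in SQLite the HAVING clause is invalid here; a row-level condition belongs in WHERE

Fix: Use WHERE for row-level filtering

Corrected query:
SELECT id, title, rating FROM movies WHERE rating > 5.7

Result:
id | title        | rating
---+--------------+-------
1  | Moonlight    | 8.8   
2  | Interstellar | 6     
4  | WALL-E       | 7.2   
5  | Forrest Gump | 7.8   
7  | Interstellar | 6     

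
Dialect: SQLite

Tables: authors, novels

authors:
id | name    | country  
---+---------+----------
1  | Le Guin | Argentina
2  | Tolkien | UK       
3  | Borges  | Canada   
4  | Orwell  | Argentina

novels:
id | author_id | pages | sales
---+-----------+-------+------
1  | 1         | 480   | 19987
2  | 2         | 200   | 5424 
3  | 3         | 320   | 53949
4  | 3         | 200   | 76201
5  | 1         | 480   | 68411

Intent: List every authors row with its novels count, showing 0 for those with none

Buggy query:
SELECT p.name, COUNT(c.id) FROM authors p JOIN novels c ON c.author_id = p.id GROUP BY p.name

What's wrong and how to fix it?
Bug: INNER JOIN drops authors rows that have no matching novels rows

Fix: Use LEFT JOIN so parents without children still appear (COUNT(c.id) gives 0)

Corrected query:
SELECT p.name, COUNT(c.id) FROM authors p LEFT JOIN novels c ON c.author_id = p.id GROUP BY p.name

Result:
name    | COUNT(c.id)
--------+------------
Borges  | 2          
Le Guin | 2          
Orwell  | 0          
Tolkien | 1          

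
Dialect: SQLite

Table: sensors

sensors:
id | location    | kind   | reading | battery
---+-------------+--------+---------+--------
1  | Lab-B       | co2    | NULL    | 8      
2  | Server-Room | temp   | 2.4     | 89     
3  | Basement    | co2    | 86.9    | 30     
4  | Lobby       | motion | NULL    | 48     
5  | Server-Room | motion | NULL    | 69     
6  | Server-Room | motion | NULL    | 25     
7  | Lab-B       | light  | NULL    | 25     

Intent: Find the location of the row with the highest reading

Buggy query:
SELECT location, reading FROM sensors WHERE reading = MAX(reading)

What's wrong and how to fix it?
Bug: WHERE is evaluated per row; an aggregate over the whole table isn't defined there

Fix: Use a subquery: WHERE reading = (SELECT MAX(reading) FROM sensors)

Corrected query:
SELECT location, reading FROM sensors WHERE reading = (SELECT MAX(reading) FROM sensors)

Result:
location | reading
---------+--------
Basement | 86.9   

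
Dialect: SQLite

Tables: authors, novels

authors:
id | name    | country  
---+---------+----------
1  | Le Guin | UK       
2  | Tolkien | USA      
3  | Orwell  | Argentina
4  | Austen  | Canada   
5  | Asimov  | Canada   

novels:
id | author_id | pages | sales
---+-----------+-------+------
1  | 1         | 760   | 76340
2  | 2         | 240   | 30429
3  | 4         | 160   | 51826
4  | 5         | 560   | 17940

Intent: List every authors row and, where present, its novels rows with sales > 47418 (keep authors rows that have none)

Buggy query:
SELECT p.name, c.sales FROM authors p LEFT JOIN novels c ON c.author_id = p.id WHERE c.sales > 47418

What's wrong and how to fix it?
Bug: A WHERE condition on the right-hand table after LEFT JOIN drops unmatched parents

Fix: Put 'c.sales > 47418' in the JOIN's ON clause instead of WHERE

Corrected query:
SELECT p.name, c.sales FROM authors p LEFT JOIN novels c ON c.author_id = p.id AND c.sales > 47418

Result:
name    | sales
--------+------
Le Guin | 76340
Tolkien | NULL 
Orwell  | NULL 
Austen  | 51826
Asimov  | NULL 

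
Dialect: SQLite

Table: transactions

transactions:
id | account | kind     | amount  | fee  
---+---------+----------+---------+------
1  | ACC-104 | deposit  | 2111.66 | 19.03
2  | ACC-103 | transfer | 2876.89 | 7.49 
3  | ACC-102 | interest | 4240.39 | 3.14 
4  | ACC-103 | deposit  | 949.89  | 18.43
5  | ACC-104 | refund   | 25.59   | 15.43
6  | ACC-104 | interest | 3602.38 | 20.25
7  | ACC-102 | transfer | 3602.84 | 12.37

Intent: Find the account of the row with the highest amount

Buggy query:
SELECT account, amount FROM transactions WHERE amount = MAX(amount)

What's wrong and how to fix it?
Bug: WHERE is evaluated per row; an aggregate over the whole table isn't defined there

Fix: Use a subquery: WHERE amount = (SELECT MAX(amount) FROM transactions)

Corrected query:
SELECT account, amount FROM transactions WHERE amount = (SELECT MAX(amount) FROM transactions)

Result:
account | amount 
--------+--------
ACC-102 | 4240.39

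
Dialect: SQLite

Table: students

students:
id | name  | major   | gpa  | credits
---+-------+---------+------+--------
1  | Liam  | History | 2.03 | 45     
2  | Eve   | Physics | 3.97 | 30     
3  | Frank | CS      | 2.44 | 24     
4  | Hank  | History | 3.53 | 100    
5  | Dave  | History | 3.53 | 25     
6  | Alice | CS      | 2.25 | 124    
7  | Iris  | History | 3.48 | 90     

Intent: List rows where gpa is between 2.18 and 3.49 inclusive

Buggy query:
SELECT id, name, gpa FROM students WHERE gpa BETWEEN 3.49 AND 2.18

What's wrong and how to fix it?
Bug: BETWEEN expects the lower bound first; with 3.49 AND 2.18 the range is empty

Fix: Write BETWEEN 2.18 AND 3.49

Corrected query:
SELECT id, name, gpa FROM students WHERE gpa BETWEEN 2.18 AND 3.49

Result:
id | name  | gpa 
---+-------+-----
3  | Frank | 2.44
6  | Alice | 2.25
7  | Iris  | 3.48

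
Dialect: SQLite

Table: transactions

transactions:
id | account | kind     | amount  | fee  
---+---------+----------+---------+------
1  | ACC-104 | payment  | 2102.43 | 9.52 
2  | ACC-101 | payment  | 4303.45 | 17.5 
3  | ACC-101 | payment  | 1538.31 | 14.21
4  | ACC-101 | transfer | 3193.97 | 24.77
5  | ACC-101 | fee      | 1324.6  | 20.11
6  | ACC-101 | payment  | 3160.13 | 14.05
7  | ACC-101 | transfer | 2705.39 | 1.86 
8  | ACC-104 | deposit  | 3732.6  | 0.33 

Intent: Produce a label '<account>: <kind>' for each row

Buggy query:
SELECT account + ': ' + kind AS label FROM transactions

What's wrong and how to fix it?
Bug: SQLite uses || for string concatenation; + coerces text to numbers (yielding 0)

Fix: Use the || operator for string concatenation

Corrected query:
SELECT account || ': ' || kind AS label FROM transactions

Result:
label            
-----------------
ACC-104: payment 
ACC-101: payment 
ACC-101: payment 
ACC-101: transfer
ACC-101: fee     
ACC-101: payment 
ACC-101: transfer
ACC-104: deposit 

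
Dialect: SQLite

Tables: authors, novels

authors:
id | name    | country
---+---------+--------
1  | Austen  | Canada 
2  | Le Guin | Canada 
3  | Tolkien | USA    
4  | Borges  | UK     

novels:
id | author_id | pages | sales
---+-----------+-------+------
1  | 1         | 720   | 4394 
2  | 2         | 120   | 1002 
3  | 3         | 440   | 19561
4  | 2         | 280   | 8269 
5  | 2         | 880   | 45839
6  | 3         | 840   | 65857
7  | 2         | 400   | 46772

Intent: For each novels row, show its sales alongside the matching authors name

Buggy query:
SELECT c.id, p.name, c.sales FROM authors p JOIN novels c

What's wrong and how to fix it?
Bug: Missing join condition: each novels row is matched to all authors rows instead of just its own

Fix: Specify the join condition linking the foreign key to the parent id

Corrected query:
SELECT c.id, p.name, c.sales FROM authors p JOIN novels c ON c.author_id = p.id

Result:
id | name    | sales
---+---------+------
1  | Austen  | 4394 
2  | Le Guin | 1002 
3  | Tolkien | 19561
4  | Le Guin | 8269 
5  | Le Guin | 45839
6  | Tolkien | 65857
7  | Le Guin | 46772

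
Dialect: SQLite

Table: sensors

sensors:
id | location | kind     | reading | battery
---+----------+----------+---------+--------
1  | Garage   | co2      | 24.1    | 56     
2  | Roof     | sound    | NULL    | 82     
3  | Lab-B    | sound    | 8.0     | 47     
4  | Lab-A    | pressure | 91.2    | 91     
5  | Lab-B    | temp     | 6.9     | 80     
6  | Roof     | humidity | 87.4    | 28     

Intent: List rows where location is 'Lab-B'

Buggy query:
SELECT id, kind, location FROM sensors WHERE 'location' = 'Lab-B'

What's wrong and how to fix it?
Bug: Single quotes denote string literals in SQL; the column name is being compared as a constant string

Fix: Remove the quotes around the column name (or use double quotes for an identifier)

Corrected query:
SELECT id, kind, location FROM sensors WHERE location = 'Lab-B'

Result:
id | kind  | location
---+-------+---------
3  | sound | Lab-B   
5  | temp  | Lab-B   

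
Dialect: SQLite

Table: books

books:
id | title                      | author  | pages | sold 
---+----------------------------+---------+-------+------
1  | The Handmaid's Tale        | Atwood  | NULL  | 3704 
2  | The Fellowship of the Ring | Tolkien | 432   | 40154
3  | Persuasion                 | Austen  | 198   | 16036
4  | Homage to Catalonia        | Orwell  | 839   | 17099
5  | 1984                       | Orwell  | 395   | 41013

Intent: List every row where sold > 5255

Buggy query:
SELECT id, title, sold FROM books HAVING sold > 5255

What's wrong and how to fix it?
Bug: This is a non-aggregate query (no GROUP BY, no aggregates), so in SQLite the HAVING clause is invalid here; a row-level condition belongs in WHERE

Fix: Replace HAVING with WHERE since the condition applies to individual rows

Corrected query:
SELECT id, title, sold FROM books WHERE sold > 5255

Result:
id | title                      | sold 
---+----------------------------+------
2  | The Fellowship of the Ring | 40154
3  | Persuasion                 | 16036
4  | Homage to Catalonia        | 17099
5  | 1984                       | 41013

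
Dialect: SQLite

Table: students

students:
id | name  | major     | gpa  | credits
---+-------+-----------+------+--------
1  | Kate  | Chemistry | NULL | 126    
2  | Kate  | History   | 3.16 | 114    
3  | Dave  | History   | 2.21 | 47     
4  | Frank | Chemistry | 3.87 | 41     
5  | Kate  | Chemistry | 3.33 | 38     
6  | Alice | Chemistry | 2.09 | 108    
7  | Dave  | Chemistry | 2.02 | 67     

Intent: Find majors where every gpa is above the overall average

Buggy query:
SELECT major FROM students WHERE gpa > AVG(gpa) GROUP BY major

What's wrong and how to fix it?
Bug: WHERE evaluates per row before aggregation, so AVG() is unavailable

Fix: Use a subquery for AVG and a HAVING MIN(...) filter so the condition holds for every row in the group

Corrected query:
SELECT major FROM students GROUP BY major HAVING MIN(gpa) > (SELECT AVG(gpa) FROM students)

Result:
(no rows)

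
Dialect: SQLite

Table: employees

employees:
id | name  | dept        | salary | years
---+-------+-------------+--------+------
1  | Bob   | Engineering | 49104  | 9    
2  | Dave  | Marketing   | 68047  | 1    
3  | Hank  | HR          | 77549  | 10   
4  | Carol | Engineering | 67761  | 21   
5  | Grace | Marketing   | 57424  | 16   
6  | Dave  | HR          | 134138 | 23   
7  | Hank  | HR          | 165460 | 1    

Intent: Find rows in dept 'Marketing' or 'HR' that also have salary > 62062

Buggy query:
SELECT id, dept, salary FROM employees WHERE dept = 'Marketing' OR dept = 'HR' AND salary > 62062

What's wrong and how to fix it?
Bug: Without parentheses, AND is evaluated before OR, so the salary filter only applies to the 'HR' branch

Fix: Group the OR with parentheses (or use IN), then AND the threshold

Corrected query:
SELECT id, dept, salary FROM employees WHERE (dept = 'Marketing' OR dept = 'HR') AND salary > 62062

Result:
id | dept      | salary
---+-----------+-------
2  | Marketing | 68047 
3  | HR        | 77549 
6  | HR        | 134138
7  | HR        | 165460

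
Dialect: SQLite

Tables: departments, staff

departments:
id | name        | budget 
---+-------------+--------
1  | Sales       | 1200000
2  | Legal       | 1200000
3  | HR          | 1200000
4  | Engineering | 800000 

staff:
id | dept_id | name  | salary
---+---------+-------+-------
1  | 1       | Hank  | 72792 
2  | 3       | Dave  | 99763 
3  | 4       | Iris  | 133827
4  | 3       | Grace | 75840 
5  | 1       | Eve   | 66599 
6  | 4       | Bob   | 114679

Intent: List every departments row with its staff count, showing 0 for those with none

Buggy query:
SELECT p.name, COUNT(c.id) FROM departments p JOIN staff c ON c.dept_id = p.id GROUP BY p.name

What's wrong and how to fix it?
Bug: INNER JOIN drops departments rows that have no matching staff rows

Fix: Switch to LEFT JOIN to retain unmatched parent rows

Corrected query:
SELECT p.name, COUNT(c.id) FROM departments p LEFT JOIN staff c ON c.dept_id = p.id GROUP BY p.name

Result:
name        | COUNT(c.id)
------------+------------
Engineering | 2          
HR          | 2          
Legal       | 0          
Sales       | 2          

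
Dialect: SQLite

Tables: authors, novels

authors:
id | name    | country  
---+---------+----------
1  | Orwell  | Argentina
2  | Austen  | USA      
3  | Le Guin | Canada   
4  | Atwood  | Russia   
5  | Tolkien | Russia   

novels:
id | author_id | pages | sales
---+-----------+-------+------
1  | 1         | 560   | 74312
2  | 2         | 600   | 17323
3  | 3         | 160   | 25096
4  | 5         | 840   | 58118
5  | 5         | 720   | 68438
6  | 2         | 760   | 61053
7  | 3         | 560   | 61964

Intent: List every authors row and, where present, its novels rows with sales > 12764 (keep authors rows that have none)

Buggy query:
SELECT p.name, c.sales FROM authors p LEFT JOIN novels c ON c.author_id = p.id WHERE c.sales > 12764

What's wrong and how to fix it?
Bug: A WHERE condition on the right-hand table after LEFT JOIN drops unmatched parents

Fix: Move the right-table condition into the ON clause so unmatched parents are kept

Corrected query:
SELECT p.name, c.sales FROM authors p LEFT JOIN novels c ON c.author_id = p.id AND c.sales > 12764

Result:
name    | sales
--------+------
Orwell  | 74312
Austen  | 17323
Austen  | 61053
Le Guin | 25096
Le Guin | 61964
Atwood  | NULL 
Tolkien | 58118
Tolkien | 68438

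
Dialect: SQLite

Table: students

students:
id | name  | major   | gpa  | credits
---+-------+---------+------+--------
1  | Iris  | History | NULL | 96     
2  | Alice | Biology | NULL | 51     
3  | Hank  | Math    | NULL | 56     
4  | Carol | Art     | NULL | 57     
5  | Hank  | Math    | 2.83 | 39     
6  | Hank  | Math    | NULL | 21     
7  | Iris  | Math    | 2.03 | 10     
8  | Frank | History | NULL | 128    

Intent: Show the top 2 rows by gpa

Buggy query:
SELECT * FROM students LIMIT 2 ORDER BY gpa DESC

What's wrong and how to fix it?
Bug: LIMIT must come after ORDER BY

Fix: Sort with ORDER BY, then apply LIMIT

Corrected query:
SELECT * FROM students ORDER BY gpa DESC LIMIT 2

Result:
id | name | major | gpa  | credits
---+------+-------+------+--------
5  | Hank | Math  | 2.83 | 39     
7  | Iris | Math  | 2.03 | 10     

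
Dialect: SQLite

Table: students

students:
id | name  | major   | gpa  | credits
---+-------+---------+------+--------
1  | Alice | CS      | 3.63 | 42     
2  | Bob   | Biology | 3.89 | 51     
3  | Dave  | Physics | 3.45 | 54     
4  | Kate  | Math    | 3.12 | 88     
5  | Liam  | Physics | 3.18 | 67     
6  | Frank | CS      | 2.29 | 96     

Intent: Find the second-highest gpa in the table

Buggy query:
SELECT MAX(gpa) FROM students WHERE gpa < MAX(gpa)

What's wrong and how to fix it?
Bug: The inner MAX is an aggregate inside WHERE, which is not allowed

Fix: Compute the overall MAX in a subquery, then take MAX of rows below it

Corrected query:
SELECT MAX(gpa) FROM students WHERE gpa < (SELECT MAX(gpa) FROM students)

Result:
MAX(gpa)
--------
3.63    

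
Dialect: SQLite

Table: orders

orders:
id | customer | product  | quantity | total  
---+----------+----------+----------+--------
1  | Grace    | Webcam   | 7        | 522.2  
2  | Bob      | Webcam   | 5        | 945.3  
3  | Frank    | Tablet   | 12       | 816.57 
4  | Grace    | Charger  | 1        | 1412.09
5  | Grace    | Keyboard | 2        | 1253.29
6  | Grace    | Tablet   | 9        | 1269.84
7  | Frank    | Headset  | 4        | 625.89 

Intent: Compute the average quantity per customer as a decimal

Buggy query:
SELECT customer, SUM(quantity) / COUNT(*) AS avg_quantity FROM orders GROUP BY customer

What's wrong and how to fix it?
Bug: SUM(quantity) and COUNT(*) are both integers; the division truncates the fractional part

Fix: Cast one side to REAL so the division keeps the fractional part

Corrected query:
SELECT customer, SUM(quantity) * 1.0 / COUNT(*) AS avg_quantity FROM orders GROUP BY customer

Result:
customer | avg_quantity
---------+-------------
Bob      | 5           
Frank    | 8           
Grace    | 4.75        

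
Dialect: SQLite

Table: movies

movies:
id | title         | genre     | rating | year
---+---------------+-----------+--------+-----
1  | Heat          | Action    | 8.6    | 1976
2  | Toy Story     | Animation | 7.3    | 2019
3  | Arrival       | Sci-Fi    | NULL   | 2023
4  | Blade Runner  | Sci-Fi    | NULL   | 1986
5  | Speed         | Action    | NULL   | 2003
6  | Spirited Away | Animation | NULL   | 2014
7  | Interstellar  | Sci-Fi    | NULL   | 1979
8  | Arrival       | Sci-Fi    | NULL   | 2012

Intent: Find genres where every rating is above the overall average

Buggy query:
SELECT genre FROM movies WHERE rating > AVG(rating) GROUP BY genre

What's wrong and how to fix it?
Bug: WHERE evaluates per row before aggregation, so AVG() is unavailable

Fix: Compute the overall average in a scalar subquery and compare each group's MIN against it in HAVING

Corrected query:
SELECT genre FROM movies GROUP BY genre HAVING MIN(rating) > (SELECT AVG(rating) FROM movies)

Result:
genre 
------
Action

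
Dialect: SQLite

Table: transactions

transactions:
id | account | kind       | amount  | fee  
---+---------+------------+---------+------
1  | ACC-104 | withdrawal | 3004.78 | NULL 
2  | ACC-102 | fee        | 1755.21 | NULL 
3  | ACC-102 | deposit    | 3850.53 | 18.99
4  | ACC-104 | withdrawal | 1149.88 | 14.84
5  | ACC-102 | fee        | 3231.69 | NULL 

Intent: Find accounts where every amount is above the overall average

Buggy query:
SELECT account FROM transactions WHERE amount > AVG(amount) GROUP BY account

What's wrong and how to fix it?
Bug: AVG() is an aggregate; it can't sit directly in WHERE

Fix: Compute the overall average in a scalar subquery and compare each group's MIN against it in HAVING

Corrected query:
SELECT account FROM transactions GROUP BY account HAVING MIN(amount) > (SELECT AVG(amount) FROM transactions)

Result:
(no rows)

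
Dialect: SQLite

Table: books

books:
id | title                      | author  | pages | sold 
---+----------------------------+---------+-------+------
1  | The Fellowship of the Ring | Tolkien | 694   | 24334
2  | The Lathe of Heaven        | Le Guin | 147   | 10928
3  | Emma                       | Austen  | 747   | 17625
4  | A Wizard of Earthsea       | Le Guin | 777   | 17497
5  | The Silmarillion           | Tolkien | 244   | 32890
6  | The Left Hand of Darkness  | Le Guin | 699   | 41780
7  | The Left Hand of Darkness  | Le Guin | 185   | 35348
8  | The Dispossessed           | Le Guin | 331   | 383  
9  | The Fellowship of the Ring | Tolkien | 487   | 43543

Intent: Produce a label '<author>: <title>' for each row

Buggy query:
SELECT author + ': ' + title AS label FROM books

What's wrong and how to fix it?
Bug: SQLite uses || for string concatenation; + coerces text to numbers (yielding 0)

Fix: Replace + with || to concatenate text

Corrected query:
SELECT author || ': ' || title AS label FROM books

Result:
label                              
-----------------------------------
Tolkien: The Fellowship of the Ring
Le Guin: The Lathe of Heaven       
Austen: Emma                       
Le Guin: A Wizard of Earthsea      
Tolkien: The Silmarillion          
Le Guin: The Left Hand of Darkness 
Le Guin: The Left Hand of Darkness 
Le Guin: The Dispossessed          
Tolkien: The Fellowship of the Ring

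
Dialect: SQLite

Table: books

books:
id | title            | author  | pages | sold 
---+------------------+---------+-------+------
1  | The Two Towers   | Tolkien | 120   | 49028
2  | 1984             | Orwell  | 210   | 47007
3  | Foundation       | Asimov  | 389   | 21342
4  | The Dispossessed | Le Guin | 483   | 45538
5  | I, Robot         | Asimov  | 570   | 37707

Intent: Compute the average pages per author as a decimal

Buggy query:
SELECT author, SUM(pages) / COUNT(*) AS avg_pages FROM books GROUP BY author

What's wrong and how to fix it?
Bug: Both operands are integers, so '/' performs integer division and truncates

Fix: Multiply by 1.0 (or CAST to REAL) to force floating-point division

Corrected query:
SELECT author, SUM(pages) * 1.0 / COUNT(*) AS avg_pages FROM books GROUP BY author

Result:
author  | avg_pages
--------+----------
Asimov  | 479.5    
Le Guin | 483      
Orwell  | 210      
Tolkien | 120      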